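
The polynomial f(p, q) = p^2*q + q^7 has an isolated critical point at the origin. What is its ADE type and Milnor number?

Type D_8, Milnor number mu = 8.

The Hessian of f at 0 is [[0, 0], [0, 0]] with rank 0, so corank 2. A Groebner basis of the Jacobian ideal J(f) in C{p,q} is {p^2/7 + q^6, p^3, p*q}; counting standard monomials gives mu = 8. Corank 2; j^3 = p^2*q has shape L^2 M (L != M), so D-series; mu = 8 gives D_8.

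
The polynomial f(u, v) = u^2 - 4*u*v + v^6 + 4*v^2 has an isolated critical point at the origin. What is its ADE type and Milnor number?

Type A_{5}, Milnor number mu = 5.

The Hessian of f at 0 is [[2, -4], [-4, 8]] with rank 1, so corank 1. A Groebner basis of the Jacobian ideal J(f) in C{u,v} is {v^5, u - 2*v}; counting standard monomials gives mu = 5. Corank 1: A-series; mu = 5 gives A_5.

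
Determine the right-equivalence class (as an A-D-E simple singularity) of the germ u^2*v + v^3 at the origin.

D_{4}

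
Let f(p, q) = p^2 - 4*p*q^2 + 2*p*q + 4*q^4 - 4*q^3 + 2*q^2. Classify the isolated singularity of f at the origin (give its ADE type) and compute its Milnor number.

The Hessian of f at 0 has rank 2. Corank 0: nondegenerate Morse point, so A_1.

Type A_1, Milnor number mu = 1.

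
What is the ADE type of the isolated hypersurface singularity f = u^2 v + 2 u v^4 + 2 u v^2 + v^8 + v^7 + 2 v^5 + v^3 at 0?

The Hessian of f at 0 has rank 0. Corank 2; j^3 = v*(u + v)^2 has shape L^2 M (L != M), so D-series; mu = 9 gives D_9.

D9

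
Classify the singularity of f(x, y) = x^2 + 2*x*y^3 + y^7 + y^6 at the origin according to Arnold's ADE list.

A_6

The Hessian of f at 0 is [[2, 0], [0, 0]] with rank 1, so corank 1. A Groebner basis of the Jacobian ideal J(f) in C{x,y} is {x + y^3, x^2}; counting standard monomials gives mu = 6. Corank 1: A-series; mu = 6 gives A_6.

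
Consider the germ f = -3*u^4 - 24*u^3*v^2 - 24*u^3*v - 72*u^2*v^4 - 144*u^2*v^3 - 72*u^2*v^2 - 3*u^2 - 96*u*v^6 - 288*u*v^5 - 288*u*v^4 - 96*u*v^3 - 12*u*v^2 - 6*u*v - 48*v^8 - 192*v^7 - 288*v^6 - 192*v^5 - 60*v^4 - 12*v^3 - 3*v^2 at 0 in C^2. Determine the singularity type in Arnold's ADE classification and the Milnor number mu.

Type A_{3}, Milnor number mu = 3.

The Hessian of f at 0 is [[-6, -6], [-6, -6]] with rank 1, so corank 1. A Groebner basis of the Jacobian ideal J(f) in C{u,v} is {u^2 + u/2 + v/2, u*v - u/2 - v/2, u/2 + v^2 + v/2}; counting standard monomials gives mu = 3. Corank 1: A-series; mu = 3 gives A_3.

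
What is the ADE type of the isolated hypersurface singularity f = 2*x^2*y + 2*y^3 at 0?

The Hessian of f at 0 has rank 0. Corank 2; j^3 = 2*y*(x^2 + y^2) splits into three distinct lines over C (the quadratic factor has nonzero discriminant), so D_4.

D4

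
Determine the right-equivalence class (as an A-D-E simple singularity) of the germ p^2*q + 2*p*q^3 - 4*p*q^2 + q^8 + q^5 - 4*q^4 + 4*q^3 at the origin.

The Hessian of f at 0 has rank 0. Corank 2; j^3 = q*(p - 2*q)^2 has shape L^2 M (L != M), so D-series; mu = 9 gives D_9.

D_{9}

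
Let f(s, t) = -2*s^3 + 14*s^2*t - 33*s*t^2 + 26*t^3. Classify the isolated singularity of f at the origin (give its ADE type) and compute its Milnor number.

The Hessian of f at 0 has rank 0. Corank 2; j^3 = -(s - 2*t)*(2*s^2 - 10*s*t + 13*t^2) splits into three distinct lines over C (the quadratic factor has nonzero discriminant), so D_4.

Type D4, Milnor number mu = 4.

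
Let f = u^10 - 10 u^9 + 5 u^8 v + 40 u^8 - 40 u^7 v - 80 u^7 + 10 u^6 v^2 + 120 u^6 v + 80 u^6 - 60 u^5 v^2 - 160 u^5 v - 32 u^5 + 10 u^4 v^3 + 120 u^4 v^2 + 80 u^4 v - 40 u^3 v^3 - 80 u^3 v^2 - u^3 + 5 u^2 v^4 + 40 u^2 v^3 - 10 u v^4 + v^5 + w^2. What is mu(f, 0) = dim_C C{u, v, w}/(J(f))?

The Hessian of f at 0 has rank 1. Corank 2; j^3 = -u^3 is a perfect cube, so E-series; the 5-jet and mu = 8 give E_8.

8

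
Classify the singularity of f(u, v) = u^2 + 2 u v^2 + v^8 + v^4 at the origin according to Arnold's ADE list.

The Hessian of f at 0 has rank 1. Corank 1: A-series; mu = 7 gives A_7.

A_{7}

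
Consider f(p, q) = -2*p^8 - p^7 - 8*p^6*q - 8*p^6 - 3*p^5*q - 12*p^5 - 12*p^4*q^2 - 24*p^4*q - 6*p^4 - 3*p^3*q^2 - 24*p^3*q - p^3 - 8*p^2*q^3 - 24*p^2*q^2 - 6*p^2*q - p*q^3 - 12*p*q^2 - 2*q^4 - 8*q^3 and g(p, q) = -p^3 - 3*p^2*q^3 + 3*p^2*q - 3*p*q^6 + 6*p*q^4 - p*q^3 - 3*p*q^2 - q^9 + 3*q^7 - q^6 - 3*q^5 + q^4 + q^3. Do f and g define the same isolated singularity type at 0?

Yes.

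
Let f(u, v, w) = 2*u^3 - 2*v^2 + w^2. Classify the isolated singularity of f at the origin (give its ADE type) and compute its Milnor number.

Type A2, Milnor number mu = 2.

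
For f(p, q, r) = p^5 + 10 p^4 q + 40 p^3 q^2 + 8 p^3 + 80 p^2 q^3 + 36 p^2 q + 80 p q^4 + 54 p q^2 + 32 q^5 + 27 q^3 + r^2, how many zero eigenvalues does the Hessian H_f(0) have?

2

The Hessian at 0 is [[0, 0, 0], [0, 0, 0], [0, 0, 2]] of rank 1; hence corank 2.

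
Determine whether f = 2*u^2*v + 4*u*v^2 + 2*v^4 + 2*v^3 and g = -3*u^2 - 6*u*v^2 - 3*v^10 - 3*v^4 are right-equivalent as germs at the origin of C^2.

No.

The Hessian of f at 0 has rank 0. Corank 2; j^3 = 2*v*(u + v)^2 has shape L^2 M (L != M), so D-series; mu = 5 gives D_5. The Hessian of g at 0 has rank 1. Corank 1: A-series; mu = 9 gives A_9. f is D_5 but g is A_9, hence not right-equivalent.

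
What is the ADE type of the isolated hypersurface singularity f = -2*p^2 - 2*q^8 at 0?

A_{7}

The Hessian of f at 0 has rank 1. Corank 1: A-series; mu = 7 gives A_7.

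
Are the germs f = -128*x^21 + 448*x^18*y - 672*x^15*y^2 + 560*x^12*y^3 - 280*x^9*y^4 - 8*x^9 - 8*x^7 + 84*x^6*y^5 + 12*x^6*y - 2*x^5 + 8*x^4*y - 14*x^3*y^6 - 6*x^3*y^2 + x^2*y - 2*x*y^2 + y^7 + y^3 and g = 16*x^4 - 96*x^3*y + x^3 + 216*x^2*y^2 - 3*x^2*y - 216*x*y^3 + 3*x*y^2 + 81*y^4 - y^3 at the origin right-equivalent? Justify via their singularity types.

No.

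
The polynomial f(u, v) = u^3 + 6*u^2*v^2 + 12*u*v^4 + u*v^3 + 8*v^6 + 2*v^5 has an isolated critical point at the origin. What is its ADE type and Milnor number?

Type E7, Milnor number mu = 7.

The Hessian of f at 0 has rank 0. Corank 2; j^3 = u^3 is a perfect cube, so E-series; the 4-jet and mu = 7 give E_7.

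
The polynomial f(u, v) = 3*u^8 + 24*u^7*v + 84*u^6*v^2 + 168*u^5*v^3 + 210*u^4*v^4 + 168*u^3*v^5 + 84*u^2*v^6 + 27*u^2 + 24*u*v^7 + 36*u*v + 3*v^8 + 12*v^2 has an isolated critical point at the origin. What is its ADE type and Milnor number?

Type A7, Milnor number mu = 7.

The Hessian of f at 0 has rank 1. Corank 1: A-series; mu = 7 gives A_7.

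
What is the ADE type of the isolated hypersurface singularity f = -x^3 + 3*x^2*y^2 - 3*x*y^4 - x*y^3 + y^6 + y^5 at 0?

The Hessian of f at 0 has rank 0. Corank 2; j^3 = -x^3 is a perfect cube, so E-series; the 4-jet and mu = 7 give E_7.

E7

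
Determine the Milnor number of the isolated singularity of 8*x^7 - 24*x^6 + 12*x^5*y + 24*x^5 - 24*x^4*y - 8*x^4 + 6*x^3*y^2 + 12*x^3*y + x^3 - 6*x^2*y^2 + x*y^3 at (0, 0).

The Hessian of f at 0 is [[0, 0], [0, 0]] with rank 0, so corank 2. A Groebner basis of the Jacobian ideal J(f) in C{x,y} is {3*x^2/4 + y^4 + y^3/4, x^3, x^2*y - x^2/4 - y^3/12, -x^2 + x*y^2 - y^3/3}; counting standard monomials gives mu = 7. Corank 2; j^3 = x^3 is a perfect cube, so E-series; the 4-jet and mu = 7 give E_7.

7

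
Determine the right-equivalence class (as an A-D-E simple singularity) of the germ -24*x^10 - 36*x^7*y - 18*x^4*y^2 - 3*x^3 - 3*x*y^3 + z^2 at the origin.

E_7

The Hessian of f at 0 has rank 1. Corank 2; j^3 = -3*x^3 is a perfect cube, so E-series; the 4-jet and mu = 7 give E_7.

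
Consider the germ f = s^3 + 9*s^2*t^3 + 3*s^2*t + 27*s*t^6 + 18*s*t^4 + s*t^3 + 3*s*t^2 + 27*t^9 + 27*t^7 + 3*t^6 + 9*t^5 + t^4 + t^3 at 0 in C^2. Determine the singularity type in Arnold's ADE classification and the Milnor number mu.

Type E7, Milnor number mu = 7.

The Hessian of f at 0 has rank 0. Corank 2; j^3 = (s + t)^3 is a perfect cube, so E-series; the 4-jet and mu = 7 give E_7.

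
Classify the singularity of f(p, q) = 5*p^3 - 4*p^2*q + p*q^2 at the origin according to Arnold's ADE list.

The Hessian of f at 0 has rank 0. Corank 2; j^3 = p*(5*p^2 - 4*p*q + q^2) splits into three distinct lines over C (the quadratic factor has nonzero discriminant), so D_4.

D_4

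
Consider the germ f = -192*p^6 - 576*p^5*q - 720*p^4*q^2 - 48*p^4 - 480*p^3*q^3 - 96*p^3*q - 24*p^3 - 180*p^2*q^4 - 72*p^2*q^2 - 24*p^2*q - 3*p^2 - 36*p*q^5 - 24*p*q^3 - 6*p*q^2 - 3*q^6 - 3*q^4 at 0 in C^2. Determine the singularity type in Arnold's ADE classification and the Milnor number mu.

The Hessian of f at 0 has rank 1. Corank 1: A-series; mu = 5 gives A_5.

Type A_5, Milnor number mu = 5.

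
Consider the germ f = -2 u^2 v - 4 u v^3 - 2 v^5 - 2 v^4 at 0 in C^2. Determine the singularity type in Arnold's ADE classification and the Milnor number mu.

Type D_5, Milnor number mu = 5.

The Hessian of f at 0 has rank 0. Corank 2; j^3 = -2*u^2*v has shape L^2 M (L != M), so D-series; mu = 5 gives D_5.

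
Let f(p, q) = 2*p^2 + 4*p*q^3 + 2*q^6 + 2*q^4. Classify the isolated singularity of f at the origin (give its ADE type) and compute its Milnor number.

The Hessian of f at 0 has rank 1. Corank 1: A-series; mu = 3 gives A_3.

Type A_{3}, Milnor number mu = 3.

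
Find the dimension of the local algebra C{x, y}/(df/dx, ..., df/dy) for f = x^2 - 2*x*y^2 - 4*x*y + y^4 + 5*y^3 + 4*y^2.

2

The Hessian of f at 0 is [[2, -4], [-4, 8]] with rank 1, so corank 1. A Groebner basis of the Jacobian ideal J(f) in C{x,y} is {y^2, x - 2*y}; counting standard monomials gives mu = 2. Corank 1: A-series; mu = 2 gives A_2.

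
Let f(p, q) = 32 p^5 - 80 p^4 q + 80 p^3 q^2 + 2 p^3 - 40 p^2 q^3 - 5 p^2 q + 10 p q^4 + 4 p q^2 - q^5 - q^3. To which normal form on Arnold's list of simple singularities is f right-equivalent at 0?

D6

The Hessian of f at 0 has rank 0. Corank 2; j^3 = (p - q)^2*(2*p - q) has shape L^2 M (L != M), so D-series; mu = 6 gives D_6.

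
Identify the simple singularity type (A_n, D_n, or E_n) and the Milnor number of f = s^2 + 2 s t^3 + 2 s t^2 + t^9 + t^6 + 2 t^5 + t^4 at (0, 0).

Type A_{8}, Milnor number mu = 8.

The Hessian of f at 0 has rank 1. Corank 1: A-series; mu = 8 gives A_8.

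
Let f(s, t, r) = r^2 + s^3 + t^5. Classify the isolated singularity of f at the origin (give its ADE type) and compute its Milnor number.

Type E_8, Milnor number mu = 8.

The Hessian of f at 0 is [[0, 0, 0], [0, 0, 0], [0, 0, 2]] with rank 1, so corank 2. A Groebner basis of the Jacobian ideal J(f) in C{s,t,r} is {t^4, s^2, r}; counting standard monomials gives mu = 8. Corank 2; j^3 = s^3 is a perfect cube, so E-series; the 5-jet and mu = 8 give E_8.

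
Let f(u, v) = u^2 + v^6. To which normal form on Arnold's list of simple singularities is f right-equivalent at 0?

A_{5}

The Hessian of f at 0 has rank 1. Corank 1: A-series; mu = 5 gives A_5.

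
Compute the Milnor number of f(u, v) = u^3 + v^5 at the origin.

8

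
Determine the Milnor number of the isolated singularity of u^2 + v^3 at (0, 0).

The Hessian of f at 0 has rank 1. Corank 1: A-series; mu = 2 gives A_2.

2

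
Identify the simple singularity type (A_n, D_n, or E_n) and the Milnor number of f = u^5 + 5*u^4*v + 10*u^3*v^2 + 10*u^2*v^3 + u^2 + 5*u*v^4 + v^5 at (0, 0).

The Hessian of f at 0 has rank 1. Corank 1: A-series; mu = 4 gives A_4.

Type A4, Milnor number mu = 4.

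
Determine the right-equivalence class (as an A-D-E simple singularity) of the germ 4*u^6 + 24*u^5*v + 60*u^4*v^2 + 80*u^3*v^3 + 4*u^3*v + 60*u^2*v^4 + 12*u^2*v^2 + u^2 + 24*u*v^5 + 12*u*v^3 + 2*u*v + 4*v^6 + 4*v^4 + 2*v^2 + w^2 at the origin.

A_1

The Hessian of f at 0 is [[2, 2, 0], [2, 4, 0], [0, 0, 2]] with rank 3, so corank 0. A Groebner basis of the Jacobian ideal J(f) in C{u,v,w} is {u, v, w}; counting standard monomials gives mu = 1. Corank 0: nondegenerate Morse point, so A_1.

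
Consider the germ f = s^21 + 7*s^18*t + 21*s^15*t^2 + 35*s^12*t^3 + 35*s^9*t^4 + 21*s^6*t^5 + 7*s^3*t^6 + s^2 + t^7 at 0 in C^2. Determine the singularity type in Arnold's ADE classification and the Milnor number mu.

Type A6, Milnor number mu = 6.

The Hessian of f at 0 is [[2, 0], [0, 0]] with rank 1, so corank 1. A Groebner basis of the Jacobian ideal J(f) in C{s,t} is {t^6, s}; counting standard monomials gives mu = 6. Corank 1: A-series; mu = 6 gives A_6.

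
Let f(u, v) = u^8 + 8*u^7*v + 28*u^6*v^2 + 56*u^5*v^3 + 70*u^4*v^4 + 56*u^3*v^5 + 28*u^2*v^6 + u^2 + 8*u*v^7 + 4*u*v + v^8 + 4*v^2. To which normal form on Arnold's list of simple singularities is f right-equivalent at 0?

A_7

The Hessian of f at 0 is [[2, 4], [4, 8]] with rank 1, so corank 1. A Groebner basis of the Jacobian ideal J(f) in C{u,v} is {v^7, u + 2*v}; counting standard monomials gives mu = 7. Corank 1: A-series; mu = 7 gives A_7.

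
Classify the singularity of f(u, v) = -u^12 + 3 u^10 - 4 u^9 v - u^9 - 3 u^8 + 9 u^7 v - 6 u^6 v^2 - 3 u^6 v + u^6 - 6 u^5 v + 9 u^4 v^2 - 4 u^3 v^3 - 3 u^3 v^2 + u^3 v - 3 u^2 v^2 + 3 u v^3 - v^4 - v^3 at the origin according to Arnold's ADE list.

E7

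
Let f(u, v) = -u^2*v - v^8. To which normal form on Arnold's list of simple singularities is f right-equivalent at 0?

D9

The Hessian of f at 0 is [[0, 0], [0, 0]] with rank 0, so corank 2. A Groebner basis of the Jacobian ideal J(f) in C{u,v} is {u^2/8 + v^7, u^3, u*v}; counting standard monomials gives mu = 9. Corank 2; j^3 = -u^2*v has shape L^2 M (L != M), so D-series; mu = 9 gives D_9.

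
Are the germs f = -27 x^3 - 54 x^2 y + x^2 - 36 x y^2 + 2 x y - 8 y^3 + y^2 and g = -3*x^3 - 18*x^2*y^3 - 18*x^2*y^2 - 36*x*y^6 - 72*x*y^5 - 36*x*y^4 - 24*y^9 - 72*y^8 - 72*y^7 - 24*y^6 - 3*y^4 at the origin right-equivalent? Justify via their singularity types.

The Hessian of f at 0 is [[2, 2], [2, 2]] with rank 1, so corank 1. A Groebner basis of the Jacobian ideal J(f) in C{x,y} is {y^2, x + y}; counting standard monomials gives mu = 2. Corank 1: A-series; mu = 2 gives A_2. The Hessian of g at 0 is [[0, 0], [0, 0]] with rank 0, so corank 2. A Groebner basis of the Jacobian ideal J(g) in C{x,y} is {x^3, x^2*y, x^2/4 + x*y^2, y^3}; counting standard monomials gives mu = 6. Corank 2; j^3 = -3*x^3 is a perfect cube, so E-series; the 4-jet and mu = 6 give E_6. f is A_2 but g is E_6, hence not right-equivalent.

No.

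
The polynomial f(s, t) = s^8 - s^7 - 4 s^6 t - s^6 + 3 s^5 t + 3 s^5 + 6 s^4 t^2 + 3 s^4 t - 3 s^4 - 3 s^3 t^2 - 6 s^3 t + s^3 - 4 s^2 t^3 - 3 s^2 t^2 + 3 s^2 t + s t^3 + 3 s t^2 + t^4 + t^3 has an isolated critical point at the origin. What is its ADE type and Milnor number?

The Hessian of f at 0 is [[0, 0], [0, 0]] with rank 0, so corank 2. A Groebner basis of the Jacobian ideal J(f) in C{s,t} is {-3*s^2/10 - 3*s*t/5 + t^4 - t^3/10 - 3*t^2/10, s^3 - 6*s^2/5 - 12*s*t/5 + 3*t^3/5 - 6*t^2/5, s^2*t + 7*s^2/10 + 7*s*t/5 - 23*t^3/30 + 7*t^2/10, -3*s^2/10 + s*t^2 - 3*s*t/5 + 9*t^3/10 - 3*t^2/10}; counting standard monomials gives mu = 7. Corank 2; j^3 = (s + t)^3 is a perfect cube, so E-series; the 4-jet and mu = 7 give E_7.

Type E7, Milnor number mu = 7.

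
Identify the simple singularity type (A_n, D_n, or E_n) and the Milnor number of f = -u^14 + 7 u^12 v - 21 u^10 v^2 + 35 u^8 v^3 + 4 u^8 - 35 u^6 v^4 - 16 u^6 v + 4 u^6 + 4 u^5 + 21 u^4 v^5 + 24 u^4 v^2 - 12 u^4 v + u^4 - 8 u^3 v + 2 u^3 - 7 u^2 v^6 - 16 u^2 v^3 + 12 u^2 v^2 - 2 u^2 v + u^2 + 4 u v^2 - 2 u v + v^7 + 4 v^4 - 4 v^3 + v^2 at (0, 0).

Type A_{6}, Milnor number mu = 6.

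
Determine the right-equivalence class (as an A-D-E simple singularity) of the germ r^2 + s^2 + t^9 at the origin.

A8

The Hessian of f at 0 is [[2, 0, 0], [0, 0, 0], [0, 0, 2]] with rank 2, so corank 1. A Groebner basis of the Jacobian ideal J(f) in C{s,t,r} is {t^8, s, r}; counting standard monomials gives mu = 8. Corank 1: A-series; mu = 8 gives A_8.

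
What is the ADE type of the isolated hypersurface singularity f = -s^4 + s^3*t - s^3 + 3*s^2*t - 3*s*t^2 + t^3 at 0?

The Hessian of f at 0 has rank 0. Corank 2; j^3 = -(s - t)^3 is a perfect cube, so E-series; the 4-jet and mu = 7 give E_7.

E7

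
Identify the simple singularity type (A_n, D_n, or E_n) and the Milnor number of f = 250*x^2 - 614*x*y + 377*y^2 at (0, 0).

The Hessian of f at 0 is [[500, -614], [-614, 754]] with rank 2, so corank 0. A Groebner basis of the Jacobian ideal J(f) in C{x,y} is {x, y}; counting standard monomials gives mu = 1. Corank 0: nondegenerate Morse point, so A_1.

Type A_{1}, Milnor number mu = 1.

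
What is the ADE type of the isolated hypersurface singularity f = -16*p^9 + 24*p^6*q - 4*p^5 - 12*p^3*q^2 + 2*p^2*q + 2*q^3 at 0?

The Hessian of f at 0 is [[0, 0], [0, 0]] with rank 0, so corank 2. A Groebner basis of the Jacobian ideal J(f) in C{p,q} is {q^3, p^2 + 3*q^2, p*q}; counting standard monomials gives mu = 4. Corank 2; j^3 = 2*q*(p^2 + q^2) splits into three distinct lines over C (the quadratic factor has nonzero discriminant), so D_4.

D_4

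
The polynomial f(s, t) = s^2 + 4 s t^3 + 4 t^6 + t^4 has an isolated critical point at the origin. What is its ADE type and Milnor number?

Type A3, Milnor number mu = 3.

The Hessian of f at 0 has rank 1. Corank 1: A-series; mu = 3 gives A_3.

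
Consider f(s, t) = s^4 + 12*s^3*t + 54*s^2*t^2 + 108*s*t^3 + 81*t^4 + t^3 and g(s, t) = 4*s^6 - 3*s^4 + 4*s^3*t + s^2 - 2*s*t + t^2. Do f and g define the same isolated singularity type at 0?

No.

The Hessian of f at 0 is [[0, 0], [0, 0]] with rank 0, so corank 2. A Groebner basis of the Jacobian ideal J(f) in C{s,t} is {s^3 + 9*s^2*t, t^2}; counting standard monomials gives mu = 6. Corank 2; j^3 = t^3 is a perfect cube, so E-series; the 4-jet and mu = 6 give E_6. The Hessian of g at 0 is [[2, -2], [-2, 2]] with rank 1, so corank 1. A Groebner basis of the Jacobian ideal J(g) in C{s,t} is {t^3, s - t}; counting standard monomials gives mu = 3. Corank 1: A-series; mu = 3 gives A_3. f is E_6 but g is A_3, hence not right-equivalent.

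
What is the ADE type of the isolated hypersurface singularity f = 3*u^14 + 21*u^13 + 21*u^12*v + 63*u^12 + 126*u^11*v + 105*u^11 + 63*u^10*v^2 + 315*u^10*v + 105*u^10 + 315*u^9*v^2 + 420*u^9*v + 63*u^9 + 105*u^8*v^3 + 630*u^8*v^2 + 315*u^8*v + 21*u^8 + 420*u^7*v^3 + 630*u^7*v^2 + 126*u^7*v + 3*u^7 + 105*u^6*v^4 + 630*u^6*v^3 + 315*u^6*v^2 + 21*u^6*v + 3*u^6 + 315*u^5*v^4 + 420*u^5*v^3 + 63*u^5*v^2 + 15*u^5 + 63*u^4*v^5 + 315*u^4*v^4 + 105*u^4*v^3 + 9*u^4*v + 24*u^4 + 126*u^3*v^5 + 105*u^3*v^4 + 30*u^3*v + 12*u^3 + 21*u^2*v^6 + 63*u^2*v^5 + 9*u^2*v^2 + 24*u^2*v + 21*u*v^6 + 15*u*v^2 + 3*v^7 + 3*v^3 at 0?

D_8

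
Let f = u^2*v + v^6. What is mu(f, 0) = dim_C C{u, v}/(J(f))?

7

The Hessian of f at 0 has rank 0. Corank 2; j^3 = u^2*v has shape L^2 M (L != M), so D-series; mu = 7 gives D_7.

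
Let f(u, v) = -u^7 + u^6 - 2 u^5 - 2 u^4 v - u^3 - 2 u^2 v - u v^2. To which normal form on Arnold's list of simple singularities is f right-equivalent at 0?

D7

The Hessian of f at 0 is [[0, 0], [0, 0]] with rank 0, so corank 2. A Groebner basis of the Jacobian ideal J(f) in C{u,v} is {u^2 + u*v + v^4, u^3 + u^2/2 + u*v + v^3 + v^2/2, u^2*v - u^2/3 - 2*u*v/3 - v^3 - v^2/3, u^2/6 + u*v^2 + u*v/3 + v^3 + v^2/6}; counting standard monomials gives mu = 7. Corank 2; j^3 = -u*(u + v)^2 has shape L^2 M (L != M), so D-series; mu = 7 gives D_7.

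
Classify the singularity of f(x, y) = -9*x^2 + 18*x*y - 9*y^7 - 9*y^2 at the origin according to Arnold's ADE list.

A6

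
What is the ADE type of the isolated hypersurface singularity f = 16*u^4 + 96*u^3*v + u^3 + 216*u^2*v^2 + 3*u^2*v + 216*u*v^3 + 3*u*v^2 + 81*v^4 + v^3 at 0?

The Hessian of f at 0 is [[0, 0], [0, 0]] with rank 0, so corank 2. A Groebner basis of the Jacobian ideal J(f) in C{u,v} is {v^4, u*v^2 + 7*v^3/6, u^2 + 2*u*v + v^2}; counting standard monomials gives mu = 6. Corank 2; j^3 = (u + v)^3 is a perfect cube, so E-series; the 4-jet and mu = 6 give E_6.

E_6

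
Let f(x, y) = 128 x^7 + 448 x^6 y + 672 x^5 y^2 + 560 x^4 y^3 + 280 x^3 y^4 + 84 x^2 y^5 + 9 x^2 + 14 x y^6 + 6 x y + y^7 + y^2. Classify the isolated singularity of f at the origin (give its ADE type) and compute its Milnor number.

Type A_6, Milnor number mu = 6.

The Hessian of f at 0 is [[18, 6], [6, 2]] with rank 1, so corank 1. A Groebner basis of the Jacobian ideal J(f) in C{x,y} is {y^6, x + y/3}; counting standard monomials gives mu = 6. Corank 1: A-series; mu = 6 gives A_6.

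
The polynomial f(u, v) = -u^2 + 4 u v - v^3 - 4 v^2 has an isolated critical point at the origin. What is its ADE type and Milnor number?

Type A_2, Milnor number mu = 2.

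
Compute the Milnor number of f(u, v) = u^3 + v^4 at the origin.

The Hessian of f at 0 has rank 0. Corank 2; j^3 = u^3 is a perfect cube, so E-series; the 4-jet and mu = 6 give E_6.

6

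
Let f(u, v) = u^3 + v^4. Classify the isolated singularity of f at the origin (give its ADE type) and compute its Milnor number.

Type E_{6}, Milnor number mu = 6.

The Hessian of f at 0 is [[0, 0], [0, 0]] with rank 0, so corank 2. A Groebner basis of the Jacobian ideal J(f) in C{u,v} is {v^3, u^2}; counting standard monomials gives mu = 6. Corank 2; j^3 = u^3 is a perfect cube, so E-series; the 4-jet and mu = 6 give E_6.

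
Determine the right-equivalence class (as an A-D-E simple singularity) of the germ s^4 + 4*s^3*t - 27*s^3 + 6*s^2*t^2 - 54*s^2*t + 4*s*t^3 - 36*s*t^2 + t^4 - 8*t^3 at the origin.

E_{6}

The Hessian of f at 0 has rank 0. Corank 2; j^3 = -(3*s + 2*t)^3 is a perfect cube, so E-series; the 4-jet and mu = 6 give E_6.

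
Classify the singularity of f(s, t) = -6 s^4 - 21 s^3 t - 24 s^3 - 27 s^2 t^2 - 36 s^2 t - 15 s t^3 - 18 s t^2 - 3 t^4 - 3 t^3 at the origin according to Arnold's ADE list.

E_7

The Hessian of f at 0 has rank 0. Corank 2; j^3 = -3*(2*s + t)^3 is a perfect cube, so E-series; the 4-jet and mu = 7 give E_7.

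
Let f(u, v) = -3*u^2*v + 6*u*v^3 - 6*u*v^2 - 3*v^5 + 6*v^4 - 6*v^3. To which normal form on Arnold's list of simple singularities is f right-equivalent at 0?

The Hessian of f at 0 is [[0, 0], [0, 0]] with rank 0, so corank 2. A Groebner basis of the Jacobian ideal J(f) in C{u,v} is {v^3, u^2 + 2*v^2, u*v + v^2}; counting standard monomials gives mu = 4. Corank 2; j^3 = -3*v*(u^2 + 2*u*v + 2*v^2) splits into three distinct lines over C (the quadratic factor has nonzero discriminant), so D_4.

D4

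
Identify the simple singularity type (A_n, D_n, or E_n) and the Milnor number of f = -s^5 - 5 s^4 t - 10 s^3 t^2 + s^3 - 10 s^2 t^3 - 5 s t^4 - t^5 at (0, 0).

The Hessian of f at 0 is [[0, 0], [0, 0]] with rank 0, so corank 2. A Groebner basis of the Jacobian ideal J(f) in C{s,t} is {t^5, s*t^3 + t^4/4, s^2}; counting standard monomials gives mu = 8. Corank 2; j^3 = s^3 is a perfect cube, so E-series; the 5-jet and mu = 8 give E_8.

Type E_{8}, Milnor number mu = 8.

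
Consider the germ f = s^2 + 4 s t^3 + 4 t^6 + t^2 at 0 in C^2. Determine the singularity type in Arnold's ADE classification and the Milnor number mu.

The Hessian of f at 0 has rank 2. Corank 0: nondegenerate Morse point, so A_1.

Type A_{1}, Milnor number mu = 1.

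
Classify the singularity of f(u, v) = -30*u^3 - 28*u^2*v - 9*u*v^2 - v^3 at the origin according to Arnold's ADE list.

D4

The Hessian of f at 0 has rank 0. Corank 2; j^3 = -(3*u + v)*(10*u^2 + 6*u*v + v^2) splits into three distinct lines over C (the quadratic factor has nonzero discriminant), so D_4.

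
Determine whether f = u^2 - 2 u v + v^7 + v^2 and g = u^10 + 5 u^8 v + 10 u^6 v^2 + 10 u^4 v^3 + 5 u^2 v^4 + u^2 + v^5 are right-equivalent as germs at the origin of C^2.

No.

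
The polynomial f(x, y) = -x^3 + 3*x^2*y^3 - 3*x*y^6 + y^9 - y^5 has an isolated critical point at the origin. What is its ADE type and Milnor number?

Type E_{8}, Milnor number mu = 8.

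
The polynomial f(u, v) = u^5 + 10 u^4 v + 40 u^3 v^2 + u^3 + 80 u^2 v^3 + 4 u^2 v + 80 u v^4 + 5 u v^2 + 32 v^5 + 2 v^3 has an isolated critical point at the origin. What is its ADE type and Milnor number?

Type D_6, Milnor number mu = 6.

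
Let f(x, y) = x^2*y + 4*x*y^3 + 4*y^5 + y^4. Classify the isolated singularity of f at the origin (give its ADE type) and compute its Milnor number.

Type D_{5}, Milnor number mu = 5.

The Hessian of f at 0 is [[0, 0], [0, 0]] with rank 0, so corank 2. A Groebner basis of the Jacobian ideal J(f) in C{x,y} is {x*y^2, x*y/2 + y^3, x^2 - 2*x*y}; counting standard monomials gives mu = 5. Corank 2; j^3 = x^2*y has shape L^2 M (L != M), so D-series; mu = 5 gives D_5.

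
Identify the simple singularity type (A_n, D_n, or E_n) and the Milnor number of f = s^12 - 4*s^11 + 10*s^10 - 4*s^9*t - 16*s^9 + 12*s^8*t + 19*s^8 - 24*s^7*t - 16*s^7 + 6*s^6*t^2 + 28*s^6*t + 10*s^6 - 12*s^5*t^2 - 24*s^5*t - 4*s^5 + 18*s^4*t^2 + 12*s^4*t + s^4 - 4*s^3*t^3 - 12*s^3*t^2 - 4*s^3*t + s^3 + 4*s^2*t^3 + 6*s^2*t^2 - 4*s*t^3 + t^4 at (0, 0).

Type E6, Milnor number mu = 6.

The Hessian of f at 0 is [[0, 0], [0, 0]] with rank 0, so corank 2. A Groebner basis of the Jacobian ideal J(f) in C{s,t} is {t^4, s*t^2 - t^3/3, s^2}; counting standard monomials gives mu = 6. Corank 2; j^3 = s^3 is a perfect cube, so E-series; the 4-jet and mu = 6 give E_6.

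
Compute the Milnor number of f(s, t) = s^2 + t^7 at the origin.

The Hessian of f at 0 has rank 1. Corank 1: A-series; mu = 6 gives A_6.

6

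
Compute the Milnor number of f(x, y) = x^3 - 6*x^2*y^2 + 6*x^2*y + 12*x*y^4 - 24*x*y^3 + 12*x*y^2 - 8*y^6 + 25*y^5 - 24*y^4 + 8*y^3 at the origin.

8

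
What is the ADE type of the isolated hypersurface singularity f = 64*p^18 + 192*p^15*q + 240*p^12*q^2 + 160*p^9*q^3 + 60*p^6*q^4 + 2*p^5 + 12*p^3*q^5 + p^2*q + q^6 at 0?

The Hessian of f at 0 has rank 0. Corank 2; j^3 = p^2*q has shape L^2 M (L != M), so D-series; mu = 7 gives D_7.

D_{7}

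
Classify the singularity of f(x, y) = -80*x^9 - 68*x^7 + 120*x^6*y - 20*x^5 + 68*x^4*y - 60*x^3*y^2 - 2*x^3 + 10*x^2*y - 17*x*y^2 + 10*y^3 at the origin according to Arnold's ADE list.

D_{4}

The Hessian of f at 0 is [[0, 0], [0, 0]] with rank 0, so corank 2. A Groebner basis of the Jacobian ideal J(f) in C{x,y} is {y^3, x^2 - 11*y^2/2, x*y - 5*y^2/2}; counting standard monomials gives mu = 4. Corank 2; j^3 = -(x - 2*y)*(2*x^2 - 6*x*y + 5*y^2) splits into three distinct lines over C (the quadratic factor has nonzero discriminant), so D_4.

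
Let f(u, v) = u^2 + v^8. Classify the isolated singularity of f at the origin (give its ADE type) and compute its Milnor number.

The Hessian of f at 0 is [[2, 0], [0, 0]] with rank 1, so corank 1. A Groebner basis of the Jacobian ideal J(f) in C{u,v} is {v^7, u}; counting standard monomials gives mu = 7. Corank 1: A-series; mu = 7 gives A_7.

Type A7, Milnor number mu = 7.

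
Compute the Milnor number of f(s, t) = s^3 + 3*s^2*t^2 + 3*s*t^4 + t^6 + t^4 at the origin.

The Hessian of f at 0 has rank 0. Corank 2; j^3 = s^3 is a perfect cube, so E-series; the 4-jet and mu = 6 give E_6.

6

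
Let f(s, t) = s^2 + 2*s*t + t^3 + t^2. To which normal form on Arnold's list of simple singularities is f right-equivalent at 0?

A_{2}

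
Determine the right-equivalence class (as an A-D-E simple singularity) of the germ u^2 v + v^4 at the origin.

D5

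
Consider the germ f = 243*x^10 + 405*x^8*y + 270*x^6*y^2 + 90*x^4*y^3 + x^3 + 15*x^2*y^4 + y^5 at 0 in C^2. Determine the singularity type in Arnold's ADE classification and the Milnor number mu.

Type E_{8}, Milnor number mu = 8.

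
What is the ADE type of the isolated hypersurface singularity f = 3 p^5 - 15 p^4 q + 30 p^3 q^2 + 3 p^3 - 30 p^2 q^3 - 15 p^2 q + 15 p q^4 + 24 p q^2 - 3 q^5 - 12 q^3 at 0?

D6

The Hessian of f at 0 is [[0, 0], [0, 0]] with rank 0, so corank 2. A Groebner basis of the Jacobian ideal J(f) in C{p,q} is {-p*q/5 + q^4 + 2*q^2/5, p*q^2 - 2*q^3, p^2 - 3*p*q + 2*q^2}; counting standard monomials gives mu = 6. Corank 2; j^3 = 3*(p - 2*q)^2*(p - q) has shape L^2 M (L != M), so D-series; mu = 6 gives D_6.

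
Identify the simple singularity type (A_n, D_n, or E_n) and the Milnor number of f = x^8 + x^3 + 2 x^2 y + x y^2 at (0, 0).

The Hessian of f at 0 has rank 0. Corank 2; j^3 = x*(x + y)^2 has shape L^2 M (L != M), so D-series; mu = 9 gives D_9.

Type D_9, Milnor number mu = 9.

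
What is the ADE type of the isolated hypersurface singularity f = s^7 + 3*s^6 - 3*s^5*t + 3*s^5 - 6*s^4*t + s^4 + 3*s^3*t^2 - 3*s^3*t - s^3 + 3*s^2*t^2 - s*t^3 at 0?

E_7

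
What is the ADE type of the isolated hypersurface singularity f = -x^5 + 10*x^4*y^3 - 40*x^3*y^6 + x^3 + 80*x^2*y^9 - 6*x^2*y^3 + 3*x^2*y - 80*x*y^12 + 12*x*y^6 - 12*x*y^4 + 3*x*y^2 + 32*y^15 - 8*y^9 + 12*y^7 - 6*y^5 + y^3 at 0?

The Hessian of f at 0 has rank 0. Corank 2; j^3 = (x + y)^3 is a perfect cube, so E-series; the 5-jet and mu = 8 give E_8.

E_{8}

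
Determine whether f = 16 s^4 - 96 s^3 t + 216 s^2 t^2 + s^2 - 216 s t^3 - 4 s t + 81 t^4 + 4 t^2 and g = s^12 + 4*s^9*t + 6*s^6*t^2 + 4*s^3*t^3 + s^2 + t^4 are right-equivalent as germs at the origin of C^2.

Yes.

The Hessian of f at 0 has rank 1. Corank 1: A-series; mu = 3 gives A_3. The Hessian of g at 0 has rank 1. Corank 1: A-series; mu = 3 gives A_3. Both have type A_3, hence right-equivalent.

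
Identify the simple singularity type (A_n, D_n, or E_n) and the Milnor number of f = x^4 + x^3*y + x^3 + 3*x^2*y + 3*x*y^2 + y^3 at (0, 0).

The Hessian of f at 0 has rank 0. Corank 2; j^3 = (x + y)^3 is a perfect cube, so E-series; the 4-jet and mu = 7 give E_7.

Type E7, Milnor number mu = 7.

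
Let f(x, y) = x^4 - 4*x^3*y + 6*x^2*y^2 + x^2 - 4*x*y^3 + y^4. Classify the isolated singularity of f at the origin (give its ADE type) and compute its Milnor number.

Type A_{3}, Milnor number mu = 3.

The Hessian of f at 0 is [[2, 0], [0, 0]] with rank 1, so corank 1. A Groebner basis of the Jacobian ideal J(f) in C{x,y} is {y^3, x}; counting standard monomials gives mu = 3. Corank 1: A-series; mu = 3 gives A_3.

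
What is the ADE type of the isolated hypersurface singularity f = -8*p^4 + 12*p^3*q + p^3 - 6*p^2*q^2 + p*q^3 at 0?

The Hessian of f at 0 has rank 0. Corank 2; j^3 = p^3 is a perfect cube, so E-series; the 4-jet and mu = 7 give E_7.

E_{7}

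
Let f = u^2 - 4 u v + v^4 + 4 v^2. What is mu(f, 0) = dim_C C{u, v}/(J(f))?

3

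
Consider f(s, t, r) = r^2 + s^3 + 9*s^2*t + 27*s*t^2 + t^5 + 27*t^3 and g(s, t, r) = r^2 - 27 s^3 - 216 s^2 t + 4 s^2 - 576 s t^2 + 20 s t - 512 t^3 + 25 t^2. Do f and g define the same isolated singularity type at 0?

No.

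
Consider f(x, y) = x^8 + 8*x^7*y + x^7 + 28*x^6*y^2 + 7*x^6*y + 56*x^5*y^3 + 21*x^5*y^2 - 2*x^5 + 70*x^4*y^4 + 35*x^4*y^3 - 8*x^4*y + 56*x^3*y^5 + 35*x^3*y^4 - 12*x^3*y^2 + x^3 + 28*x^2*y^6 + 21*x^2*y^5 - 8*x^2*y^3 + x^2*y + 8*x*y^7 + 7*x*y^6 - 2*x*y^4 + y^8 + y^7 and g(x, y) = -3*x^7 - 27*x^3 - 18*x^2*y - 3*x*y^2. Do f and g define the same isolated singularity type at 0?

No.

The Hessian of f at 0 has rank 0. Corank 2; j^3 = x^2*(x + y) has shape L^2 M (L != M), so D-series; mu = 9 gives D_9. The Hessian of g at 0 has rank 0. Corank 2; j^3 = -3*x*(3*x + y)^2 has shape L^2 M (L != M), so D-series; mu = 8 gives D_8. f is D_9 but g is D_8, hence not right-equivalent.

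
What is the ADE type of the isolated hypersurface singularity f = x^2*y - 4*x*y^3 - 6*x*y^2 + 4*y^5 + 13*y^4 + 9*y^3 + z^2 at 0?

D5

The Hessian of f at 0 has rank 1. Corank 2; j^3 = y*(x - 3*y)^2 has shape L^2 M (L != M), so D-series; mu = 5 gives D_5.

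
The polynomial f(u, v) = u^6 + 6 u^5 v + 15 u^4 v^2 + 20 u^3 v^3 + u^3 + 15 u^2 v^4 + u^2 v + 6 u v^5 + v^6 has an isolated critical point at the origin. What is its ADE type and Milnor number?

Type D7, Milnor number mu = 7.

The Hessian of f at 0 is [[0, 0], [0, 0]] with rank 0, so corank 2. A Groebner basis of the Jacobian ideal J(f) in C{u,v} is {-u*v/6 + v^5, u*v^2, u^2 + u*v}; counting standard monomials gives mu = 7. Corank 2; j^3 = u^2*(u + v) has shape L^2 M (L != M), so D-series; mu = 7 gives D_7.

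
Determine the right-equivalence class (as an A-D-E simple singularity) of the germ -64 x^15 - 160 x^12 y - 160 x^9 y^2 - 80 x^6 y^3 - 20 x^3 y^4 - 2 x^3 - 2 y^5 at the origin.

The Hessian of f at 0 has rank 0. Corank 2; j^3 = -2*x^3 is a perfect cube, so E-series; the 5-jet and mu = 8 give E_8.

E_{8}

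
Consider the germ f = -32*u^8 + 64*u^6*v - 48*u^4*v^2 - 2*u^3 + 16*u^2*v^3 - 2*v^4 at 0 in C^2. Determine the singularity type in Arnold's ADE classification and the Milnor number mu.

The Hessian of f at 0 has rank 0. Corank 2; j^3 = -2*u^3 is a perfect cube, so E-series; the 4-jet and mu = 6 give E_6.

Type E_{6}, Milnor number mu = 6.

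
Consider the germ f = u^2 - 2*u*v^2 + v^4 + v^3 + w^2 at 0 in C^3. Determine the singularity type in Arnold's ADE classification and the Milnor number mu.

Type A2, Milnor number mu = 2.

The Hessian of f at 0 is [[2, 0, 0], [0, 0, 0], [0, 0, 2]] with rank 2, so corank 1. A Groebner basis of the Jacobian ideal J(f) in C{u,v,w} is {v^2, u, w}; counting standard monomials gives mu = 2. Corank 1: A-series; mu = 2 gives A_2.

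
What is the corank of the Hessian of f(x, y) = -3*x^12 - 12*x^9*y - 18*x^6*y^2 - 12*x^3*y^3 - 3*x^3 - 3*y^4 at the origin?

2

Hessian at 0 has rank 0.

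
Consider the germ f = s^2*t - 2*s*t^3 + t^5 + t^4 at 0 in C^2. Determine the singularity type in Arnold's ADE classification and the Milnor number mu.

Type D_{5}, Milnor number mu = 5.

The Hessian of f at 0 has rank 0. Corank 2; j^3 = s^2*t has shape L^2 M (L != M), so D-series; mu = 5 gives D_5.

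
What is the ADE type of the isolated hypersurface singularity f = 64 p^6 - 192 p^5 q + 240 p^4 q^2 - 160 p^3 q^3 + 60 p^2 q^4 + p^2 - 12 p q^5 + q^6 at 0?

The Hessian of f at 0 has rank 1. Corank 1: A-series; mu = 5 gives A_5.

A5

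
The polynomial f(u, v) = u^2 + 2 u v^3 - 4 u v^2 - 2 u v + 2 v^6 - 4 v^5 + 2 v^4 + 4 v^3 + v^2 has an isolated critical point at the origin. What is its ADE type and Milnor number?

Type A_5, Milnor number mu = 5.

The Hessian of f at 0 has rank 1. Corank 1: A-series; mu = 5 gives A_5.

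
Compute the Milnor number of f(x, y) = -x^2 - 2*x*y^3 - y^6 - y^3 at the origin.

2

The Hessian of f at 0 has rank 1. Corank 1: A-series; mu = 2 gives A_2.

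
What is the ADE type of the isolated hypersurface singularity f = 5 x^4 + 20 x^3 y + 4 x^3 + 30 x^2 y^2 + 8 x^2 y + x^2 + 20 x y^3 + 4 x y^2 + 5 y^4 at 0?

A3

The Hessian of f at 0 has rank 1. Corank 1: A-series; mu = 3 gives A_3.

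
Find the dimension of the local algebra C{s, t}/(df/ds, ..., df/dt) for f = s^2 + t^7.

6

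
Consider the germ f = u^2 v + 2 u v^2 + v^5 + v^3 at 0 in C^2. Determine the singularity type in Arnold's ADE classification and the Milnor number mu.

The Hessian of f at 0 is [[0, 0], [0, 0]] with rank 0, so corank 2. A Groebner basis of the Jacobian ideal J(f) in C{u,v} is {u^2/5 + v^4 - v^2/5, u^3 + v^3, u*v + v^2}; counting standard monomials gives mu = 6. Corank 2; j^3 = v*(u + v)^2 has shape L^2 M (L != M), so D-series; mu = 6 gives D_6.

Type D_{6}, Milnor number mu = 6.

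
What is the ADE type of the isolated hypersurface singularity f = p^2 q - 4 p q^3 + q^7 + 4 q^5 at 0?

D_{8}

The Hessian of f at 0 is [[0, 0], [0, 0]] with rank 0, so corank 2. A Groebner basis of the Jacobian ideal J(f) in C{p,q} is {p^2*q^2 + 4*p^2/7 - 8*p*q^2/7, p^3 + 8*p^2/7 - 16*p*q^2/7, -p*q/2 + q^3}; counting standard monomials gives mu = 8. Corank 2; j^3 = p^2*q has shape L^2 M (L != M), so D-series; mu = 8 gives D_8.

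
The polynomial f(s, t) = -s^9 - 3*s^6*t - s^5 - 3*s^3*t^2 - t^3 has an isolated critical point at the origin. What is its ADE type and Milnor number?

Type E_8, Milnor number mu = 8.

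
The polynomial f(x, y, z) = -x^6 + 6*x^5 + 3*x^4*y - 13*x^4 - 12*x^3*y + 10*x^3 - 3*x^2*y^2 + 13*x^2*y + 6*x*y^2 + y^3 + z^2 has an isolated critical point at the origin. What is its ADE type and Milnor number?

The Hessian of f at 0 has rank 1. Corank 2; j^3 = (2*x + y)*(5*x^2 + 4*x*y + y^2) splits into three distinct lines over C (the quadratic factor has nonzero discriminant), so D_4.

Type D_4, Milnor number mu = 4.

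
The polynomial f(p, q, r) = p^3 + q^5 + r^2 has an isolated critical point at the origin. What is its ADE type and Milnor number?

Type E8, Milnor number mu = 8.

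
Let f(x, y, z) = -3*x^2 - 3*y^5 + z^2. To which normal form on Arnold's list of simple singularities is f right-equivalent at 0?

A4

The Hessian of f at 0 has rank 2. Corank 1: A-series; mu = 4 gives A_4.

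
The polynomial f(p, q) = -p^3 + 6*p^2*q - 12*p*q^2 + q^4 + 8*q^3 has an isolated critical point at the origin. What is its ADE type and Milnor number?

Type E_6, Milnor number mu = 6.

The Hessian of f at 0 has rank 0. Corank 2; j^3 = -(p - 2*q)^3 is a perfect cube, so E-series; the 4-jet and mu = 6 give E_6.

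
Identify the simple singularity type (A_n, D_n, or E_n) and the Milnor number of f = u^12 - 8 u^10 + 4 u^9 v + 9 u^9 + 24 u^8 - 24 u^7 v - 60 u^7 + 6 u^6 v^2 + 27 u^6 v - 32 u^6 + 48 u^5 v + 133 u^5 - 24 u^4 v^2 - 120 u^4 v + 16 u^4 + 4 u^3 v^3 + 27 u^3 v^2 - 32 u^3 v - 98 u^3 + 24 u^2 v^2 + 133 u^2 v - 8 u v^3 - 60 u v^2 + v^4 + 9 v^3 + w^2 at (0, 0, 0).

The Hessian of f at 0 has rank 1. Corank 2; j^3 = -(2*u - v)*(7*u - 3*v)^2 has shape L^2 M (L != M), so D-series; mu = 5 gives D_5.

Type D_{5}, Milnor number mu = 5.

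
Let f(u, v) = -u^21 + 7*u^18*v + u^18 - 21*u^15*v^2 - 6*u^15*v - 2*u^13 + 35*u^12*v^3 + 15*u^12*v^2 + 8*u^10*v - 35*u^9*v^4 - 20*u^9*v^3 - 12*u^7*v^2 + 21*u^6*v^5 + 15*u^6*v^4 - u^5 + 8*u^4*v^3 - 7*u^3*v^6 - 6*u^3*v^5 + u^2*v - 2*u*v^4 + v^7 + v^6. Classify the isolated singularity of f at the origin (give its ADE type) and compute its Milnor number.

The Hessian of f at 0 has rank 0. Corank 2; j^3 = u^2*v has shape L^2 M (L != M), so D-series; mu = 7 gives D_7.

Type D_7, Milnor number mu = 7.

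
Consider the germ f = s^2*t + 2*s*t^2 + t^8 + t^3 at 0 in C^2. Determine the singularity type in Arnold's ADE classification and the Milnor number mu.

Type D_9, Milnor number mu = 9.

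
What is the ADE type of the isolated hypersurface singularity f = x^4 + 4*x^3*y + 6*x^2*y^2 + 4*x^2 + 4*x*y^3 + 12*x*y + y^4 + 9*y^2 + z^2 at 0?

A_3

The Hessian of f at 0 has rank 2. Corank 1: A-series; mu = 3 gives A_3.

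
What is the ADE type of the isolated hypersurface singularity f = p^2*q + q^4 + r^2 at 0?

D5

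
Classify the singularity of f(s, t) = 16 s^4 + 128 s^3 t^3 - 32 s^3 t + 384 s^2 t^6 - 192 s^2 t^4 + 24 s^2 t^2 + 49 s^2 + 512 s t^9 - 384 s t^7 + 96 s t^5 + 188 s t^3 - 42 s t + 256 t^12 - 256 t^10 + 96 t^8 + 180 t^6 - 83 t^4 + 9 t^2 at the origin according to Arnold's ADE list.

The Hessian of f at 0 has rank 1. Corank 1: A-series; mu = 3 gives A_3.

A3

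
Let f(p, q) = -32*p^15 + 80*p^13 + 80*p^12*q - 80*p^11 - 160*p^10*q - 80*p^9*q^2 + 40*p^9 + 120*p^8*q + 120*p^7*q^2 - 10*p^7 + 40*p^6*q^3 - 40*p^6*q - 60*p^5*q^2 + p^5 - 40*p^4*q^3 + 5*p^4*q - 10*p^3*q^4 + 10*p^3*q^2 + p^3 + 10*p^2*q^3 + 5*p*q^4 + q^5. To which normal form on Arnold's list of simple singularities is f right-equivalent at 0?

E_8

The Hessian of f at 0 has rank 0. Corank 2; j^3 = p^3 is a perfect cube, so E-series; the 5-jet and mu = 8 give E_8.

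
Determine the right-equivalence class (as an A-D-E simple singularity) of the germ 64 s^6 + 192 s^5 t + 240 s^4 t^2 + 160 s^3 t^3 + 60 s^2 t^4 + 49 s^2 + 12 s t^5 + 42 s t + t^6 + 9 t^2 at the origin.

A_5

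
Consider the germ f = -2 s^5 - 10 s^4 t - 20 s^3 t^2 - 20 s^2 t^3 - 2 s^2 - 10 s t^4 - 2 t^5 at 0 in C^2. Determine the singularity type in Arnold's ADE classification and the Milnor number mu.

Type A_{4}, Milnor number mu = 4.

The Hessian of f at 0 is [[-4, 0], [0, 0]] with rank 1, so corank 1. A Groebner basis of the Jacobian ideal J(f) in C{s,t} is {t^4, s}; counting standard monomials gives mu = 4. Corank 1: A-series; mu = 4 gives A_4.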